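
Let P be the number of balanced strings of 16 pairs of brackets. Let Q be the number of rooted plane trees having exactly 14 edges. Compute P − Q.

A balanced arrangement of 16 bracket pairs is a Dyck word of semilength 16, so the count is C_16. So P = C_16 = 35357670.
A rooted plane tree with 14 edges has 15 nodes, and the count is C_14. So Q = C_14 = 2674440.
P − Q = 35357670 − 2674440 = 32683230.

32683230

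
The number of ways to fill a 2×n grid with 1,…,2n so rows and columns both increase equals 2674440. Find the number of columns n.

Standard Young tableaux of shape 2×n are counted by C_n. Since C_14 = 2674440, the index is 14.

14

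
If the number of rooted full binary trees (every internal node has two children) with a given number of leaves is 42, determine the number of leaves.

6

Full binary trees with L leaves are counted by C_{L−1}; 42 = C_5.
So the index is 5, and the number of leaves is 5 + 1 = 6.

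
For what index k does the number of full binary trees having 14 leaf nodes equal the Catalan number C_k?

Full binary trees with 14 leaves have 14−1 = 13 internal nodes, so there are C_13 of them.

13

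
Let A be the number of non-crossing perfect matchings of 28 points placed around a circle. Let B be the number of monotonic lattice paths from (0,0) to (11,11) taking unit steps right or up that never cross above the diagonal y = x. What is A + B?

2733226

Non-crossing perfect matchings of 2n points on a circle are counted by C_n; with 28 points, n = 14. So A = C_14 = 2674440.
Monotone paths in an n×n grid that stay weakly below the diagonal are counted by C_n; here n = 11. So B = C_11 = 58786.
A + B = 2674440 + 58786 = 2733226.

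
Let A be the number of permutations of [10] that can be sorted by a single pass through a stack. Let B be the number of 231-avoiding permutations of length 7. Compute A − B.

16367

Stack-sortable permutations are exactly the 231-avoiding ones, counted by C_n; here n = 10. So A = C_10 = 16796.
For any fixed pattern of length 3, the pattern-avoiding permutations of [7] number C_7. So B = C_7 = 429.
A − B = 16796 − 429 = 16367.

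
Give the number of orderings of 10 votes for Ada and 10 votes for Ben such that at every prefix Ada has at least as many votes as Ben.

16796

Reading a vote for the leader as '(' and for the other as ')' turns such a sequence into a balanced string of 10 pairs, so the count is C_10.
C_10 = C(20,10)/11 = 184756/11 = 16796.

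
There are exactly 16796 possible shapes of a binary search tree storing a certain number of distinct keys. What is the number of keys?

10

Binary search tree shapes on n keys are counted by C_n. The Catalan number equal to 16796 is C_10.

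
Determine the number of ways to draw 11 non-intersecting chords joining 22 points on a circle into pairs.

Pairing 22 circle points by 11 non-crossing chords gives C_11 matchings.
C_11 = C(22,11)/12 = 705432/12 = 58786.

58786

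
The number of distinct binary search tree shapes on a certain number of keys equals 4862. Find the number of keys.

9

Binary search tree shapes on n keys are counted by C_n. The Catalan number equal to 4862 is C_9.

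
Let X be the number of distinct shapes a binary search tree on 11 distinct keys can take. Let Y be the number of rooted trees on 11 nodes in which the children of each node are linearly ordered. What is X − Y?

41990

Rooted binary trees with 11 nodes (each child slot possibly empty) number C_11. So X = C_11 = 58786.
Rooted ordered (plane) trees on m nodes have m−1 edges and are counted by C_{m−1}; m = 11 gives C_10. So Y = C_10 = 16796.
X − Y = 58786 − 16796 = 41990.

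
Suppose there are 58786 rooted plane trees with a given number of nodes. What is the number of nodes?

12

Rooted ordered trees on m nodes are counted by C_{m−1}. The Catalan number equal to 58786 is C_11.
So the index is 11, and the number of nodes is 11 + 1 = 12.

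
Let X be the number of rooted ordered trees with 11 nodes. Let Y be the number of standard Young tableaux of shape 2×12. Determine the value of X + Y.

Rooted ordered (plane) trees on m nodes have m−1 edges and are counted by C_{m−1}; m = 11 gives C_10. So X = C_10 = 16796.
Standard Young tableaux of shape 2×n are counted by C_n; here n = 12. So Y = C_12 = 208012.
X + Y = 16796 + 208012 = 224808.

224808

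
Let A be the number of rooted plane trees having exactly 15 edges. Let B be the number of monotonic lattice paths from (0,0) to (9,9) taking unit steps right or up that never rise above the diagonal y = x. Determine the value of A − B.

A rooted plane tree with 15 edges has 16 nodes, and the count is C_15. So A = C_15 = 9694845.
Monotone paths in an n×n grid that stay weakly below the diagonal are counted by C_n; here n = 9. So B = C_9 = 4862.
A − B = 9694845 − 4862 = 9689983.

9689983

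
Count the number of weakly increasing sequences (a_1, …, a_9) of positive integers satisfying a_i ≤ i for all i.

4862

Such sub-staircase sequences of length n are counted by C_n; here n = 9.
C_9 = C_8 · 2(2·8+1)/(8+2) = 1430 · 34/10 = 4862.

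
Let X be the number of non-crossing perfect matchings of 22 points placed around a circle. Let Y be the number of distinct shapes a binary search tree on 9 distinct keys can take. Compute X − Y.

Non-crossing perfect matchings of 2n points on a circle are counted by C_n; with 22 points, n = 11. So X = C_11 = 58786.
Binary trees (left/right distinguished) on n nodes are counted by C_n; here n = 9. So Y = C_9 = 4862.
X − Y = 58786 − 4862 = 53924.

53924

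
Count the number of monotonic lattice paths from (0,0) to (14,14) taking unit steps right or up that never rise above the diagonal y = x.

2674440

Monotone paths in an n×n grid that stay weakly below the diagonal are counted by C_n; here n = 14.
C_14 = C_13 · 2(2·13+1)/(13+2) = 742900 · 54/15 = 2674440.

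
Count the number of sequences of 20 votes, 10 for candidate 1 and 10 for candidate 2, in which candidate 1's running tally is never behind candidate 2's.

Reading a vote for the leader as '(' and for the other as ')' turns such a sequence into a balanced string of 10 pairs, so the count is C_10.
C_10 = C_9 · 2(2·9+1)/(9+2) = 4862 · 38/11 = 16796.

16796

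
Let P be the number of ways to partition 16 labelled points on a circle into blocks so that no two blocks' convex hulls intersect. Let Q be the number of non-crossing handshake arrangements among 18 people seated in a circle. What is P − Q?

The non-crossing partitions of [16] form a lattice of size C_16. So P = C_16 = 35357670.
Non-crossing handshake pairings of 2n people are counted by C_n; 18 people gives n = 9. So Q = C_9 = 4862.
P − Q = 35357670 − 4862 = 35352808.

35352808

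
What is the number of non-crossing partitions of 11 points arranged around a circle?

58786

Non-crossing partitions of an n-element set are counted by C_n; here n = 11.
C_11 = C(22,11)/12 = 705432/12 = 58786.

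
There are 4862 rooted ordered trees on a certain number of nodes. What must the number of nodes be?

Rooted ordered trees on m nodes are counted by C_{m−1}. Since C_9 = 4862, the index is 9.
So the index is 9, and the number of nodes is 9 + 1 = 10.

10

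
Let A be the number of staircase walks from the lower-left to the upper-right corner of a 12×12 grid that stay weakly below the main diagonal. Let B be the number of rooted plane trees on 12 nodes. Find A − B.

Monotone paths in an n×n grid that stay weakly below the diagonal are counted by C_n; here n = 12. So A = C_12 = 208012.
Rooted ordered (plane) trees on m nodes have m−1 edges and are counted by C_{m−1}; m = 12 gives C_11. So B = C_11 = 58786.
A − B = 208012 − 58786 = 149226.

149226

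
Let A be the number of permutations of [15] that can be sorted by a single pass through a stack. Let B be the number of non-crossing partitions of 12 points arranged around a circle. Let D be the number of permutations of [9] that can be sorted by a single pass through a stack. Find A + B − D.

By Knuth's characterisation, the stack-sortable permutations of length 15 are the 231-avoiders, numbering C_15. So A = C_15 = 9694845.
Non-crossing partitions of an n-element set are counted by C_n; here n = 12. So B = C_12 = 208012.
By Knuth's characterisation, the stack-sortable permutations of length 9 are the 231-avoiders, numbering C_9. So D = C_9 = 4862.
A + B − D = 9694845 + 208012 − 4862 = 9897995.

9897995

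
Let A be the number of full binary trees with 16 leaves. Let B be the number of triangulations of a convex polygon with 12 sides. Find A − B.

A full binary tree with L leaves has L−1 internal nodes and is counted by C_{L−1}; L = 16 gives C_15. So A = C_15 = 9694845.
A convex 12-gon is triangulated into 10 triangles, and the number of such triangulations is the Catalan number C_{12−2} = C_10. So B = C_10 = 16796.
A − B = 9694845 − 16796 = 9678049.

9678049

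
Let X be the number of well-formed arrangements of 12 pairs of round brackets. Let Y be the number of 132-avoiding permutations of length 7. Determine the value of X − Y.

Balanced strings of n pairs of brackets are counted by C_n; here n = 12. So X = C_12 = 208012.
Permutations of [n] avoiding any single length-3 pattern are counted by C_n; here n = 7. So Y = C_7 = 429.
X − Y = 208012 − 429 = 207583.

207583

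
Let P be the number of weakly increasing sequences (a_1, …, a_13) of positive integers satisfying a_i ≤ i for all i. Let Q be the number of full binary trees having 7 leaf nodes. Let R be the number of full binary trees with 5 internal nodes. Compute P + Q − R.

742990

Weakly increasing sequences with a_i ≤ i biject with Dyck paths of semilength 13, so there are C_13. So P = C_13 = 742900.
Full binary trees with 7 leaves have 7−1 = 6 internal nodes, so there are C_6 of them. So Q = C_6 = 132.
Full binary trees with n internal nodes are counted by C_n; here n = 5. So R = C_5 = 42.
P + Q − R = 742900 + 132 − 42 = 742990.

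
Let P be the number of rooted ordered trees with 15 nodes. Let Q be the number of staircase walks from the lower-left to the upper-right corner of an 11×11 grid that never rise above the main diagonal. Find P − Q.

2615654

A rooted plane tree on 15 nodes has 14 edges, and such trees are counted by C_14. So P = C_14 = 2674440.
Sub-diagonal monotone paths from (0,0) to (11,11) biject with Dyck paths of semilength 11, giving C_11. So Q = C_11 = 58786.
P − Q = 2674440 − 58786 = 2615654.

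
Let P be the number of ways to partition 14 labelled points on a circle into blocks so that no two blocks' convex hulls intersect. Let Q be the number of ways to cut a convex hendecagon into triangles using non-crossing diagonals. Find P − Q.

Non-crossing partitions of an n-element set are counted by C_n; here n = 14. So P = C_14 = 2674440.
A convex 11-gon is triangulated into 9 triangles, and the number of such triangulations is the Catalan number C_{11−2} = C_9. So Q = C_9 = 4862.
P − Q = 2674440 − 4862 = 2669578.

2669578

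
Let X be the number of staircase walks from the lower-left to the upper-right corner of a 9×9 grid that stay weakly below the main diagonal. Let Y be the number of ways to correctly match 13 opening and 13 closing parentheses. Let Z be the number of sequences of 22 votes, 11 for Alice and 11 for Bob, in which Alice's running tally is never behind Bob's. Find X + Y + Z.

Sub-diagonal monotone paths from (0,0) to (9,9) biject with Dyck paths of semilength 9, giving C_9. So X = C_9 = 4862.
Balanced strings of n pairs of brackets are counted by C_n; here n = 13. So Y = C_13 = 742900.
Ballot sequences with n votes each where one side never trails are Dyck words, counted by C_n; here n = 11. So Z = C_11 = 58786.
X + Y + Z = 4862 + 742900 + 58786 = 806548.

806548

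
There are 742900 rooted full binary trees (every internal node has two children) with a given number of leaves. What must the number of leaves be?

14

Full binary trees with L leaves are counted by C_{L−1}, and C_13 = 742900.
So the index is 13, and the number of leaves is 13 + 1 = 14.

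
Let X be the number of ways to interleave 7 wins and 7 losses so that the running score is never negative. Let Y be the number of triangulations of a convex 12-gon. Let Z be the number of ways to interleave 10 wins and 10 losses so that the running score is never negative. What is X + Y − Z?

Ballot sequences with n votes each where one side never trails are Dyck words, counted by C_n; here n = 7. So X = C_7 = 429.
A convex 12-gon is triangulated into 10 triangles, and the number of such triangulations is the Catalan number C_{12−2} = C_10. So Y = C_10 = 16796.
Reading a vote for the leader as '(' and for the other as ')' turns such a sequence into a balanced string of 10 pairs, so the count is C_10. So Z = C_10 = 16796.
X + Y − Z = 429 + 16796 − 16796 = 429.

429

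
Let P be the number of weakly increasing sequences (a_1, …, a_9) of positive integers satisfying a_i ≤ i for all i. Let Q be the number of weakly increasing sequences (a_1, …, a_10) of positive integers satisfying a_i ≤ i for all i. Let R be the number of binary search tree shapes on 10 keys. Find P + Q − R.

Weakly increasing sequences with a_i ≤ i biject with Dyck paths of semilength 9, so there are C_9. So P = C_9 = 4862.
Weakly increasing sequences with a_i ≤ i biject with Dyck paths of semilength 10, so there are C_10. So Q = C_10 = 16796.
There are C_n binary search tree shapes on n keys; with n = 10 that is C_10. So R = C_10 = 16796.
P + Q − R = 4862 + 16796 − 16796 = 4862.

4862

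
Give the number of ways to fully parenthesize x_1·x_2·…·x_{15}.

Ways to associate a product of 15 factors correspond to binary trees on 15 leaves, so the count is C_14.
C_14 = C(28,14)/15 = 40116600/15 = 2674440.

2674440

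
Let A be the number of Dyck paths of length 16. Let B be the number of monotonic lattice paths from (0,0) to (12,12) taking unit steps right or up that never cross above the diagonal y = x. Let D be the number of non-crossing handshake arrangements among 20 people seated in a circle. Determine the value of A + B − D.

192646

Dyck paths of semilength n (length 2n) are counted by C_n; here n = 8. So A = C_8 = 1430.
Monotone paths in an n×n grid that stay weakly below the diagonal are counted by C_n; here n = 12. So B = C_12 = 208012.
With 20 = 2·10 people, non-crossing handshake pairings are non-crossing perfect matchings on a circle, counted by C_10. So D = C_10 = 16796.
A + B − D = 1430 + 208012 − 16796 = 192646.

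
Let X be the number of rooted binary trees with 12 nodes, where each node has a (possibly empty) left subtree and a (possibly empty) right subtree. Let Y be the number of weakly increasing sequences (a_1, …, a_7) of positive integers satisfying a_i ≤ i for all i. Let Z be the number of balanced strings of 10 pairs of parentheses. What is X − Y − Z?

There are C_n binary search tree shapes on n keys; with n = 12 that is C_12. So X = C_12 = 208012.
Weakly increasing sequences with a_i ≤ i biject with Dyck paths of semilength 7, so there are C_7. So Y = C_7 = 429.
A balanced arrangement of 10 bracket pairs is a Dyck word of semilength 10, so the count is C_10. So Z = C_10 = 16796.
X − Y − Z = 208012 − 429 − 16796 = 190787.

190787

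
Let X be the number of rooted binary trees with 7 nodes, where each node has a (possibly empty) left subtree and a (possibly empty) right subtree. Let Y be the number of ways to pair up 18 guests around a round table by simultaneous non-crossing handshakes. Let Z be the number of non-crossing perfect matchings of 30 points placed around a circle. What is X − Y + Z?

9690412

There are C_n binary search tree shapes on n keys; with n = 7 that is C_7. So X = C_7 = 429.
Non-crossing handshake pairings of 2n people are counted by C_n; 18 people gives n = 9. So Y = C_9 = 4862.
Pairing 30 circle points by 15 non-crossing chords gives C_15 matchings. So Z = C_15 = 9694845.
X − Y + Z = 429 − 4862 + 9694845 = 9690412.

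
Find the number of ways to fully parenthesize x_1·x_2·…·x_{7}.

Parenthesizations of m factors correspond to full binary trees with m leaves, counted by C_{m−1}; m = 7 gives C_6.
C_6 = C_5 · 2(2·5+1)/(5+2) = 42 · 22/7 = 132.

132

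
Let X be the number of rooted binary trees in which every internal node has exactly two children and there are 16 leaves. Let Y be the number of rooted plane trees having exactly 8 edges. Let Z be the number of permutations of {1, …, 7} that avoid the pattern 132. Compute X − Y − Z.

Full binary trees with 16 leaves have 16−1 = 15 internal nodes, so there are C_15 of them. So X = C_15 = 9694845.
A rooted plane tree with 8 edges has 9 nodes, and the count is C_8. So Y = C_8 = 1430.
Permutations of [n] avoiding any single length-3 pattern are counted by C_n; here n = 7. So Z = C_7 = 429.
X − Y − Z = 9694845 − 1430 − 429 = 9692986.

9692986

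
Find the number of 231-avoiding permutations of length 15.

9694845

Permutations of [n] avoiding any single length-3 pattern are counted by C_n; here n = 15.
C_15 = 9694845.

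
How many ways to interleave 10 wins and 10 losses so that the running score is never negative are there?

16796

Ballot sequences with n votes each where one side never trails are Dyck words, counted by C_n; here n = 10.
C_10 = C(20,10)/11 = 184756/11 = 16796.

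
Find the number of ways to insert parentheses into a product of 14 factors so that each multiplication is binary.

Bracketing 14 factors into binary products is counted by C_{14−1} = C_13.
C_13 = 742900.

742900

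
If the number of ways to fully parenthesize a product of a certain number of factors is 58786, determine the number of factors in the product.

12

Parenthesizations of m factors are counted by C_{m−1}. The Catalan number equal to 58786 is C_11.
So the index is 11, and the number of factors is 11 + 1 = 12.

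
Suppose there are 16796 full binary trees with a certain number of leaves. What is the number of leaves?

11

Full binary trees with L leaves are counted by C_{L−1}, and C_10 = 16796.
So the index is 10, and the number of leaves is 10 + 1 = 11.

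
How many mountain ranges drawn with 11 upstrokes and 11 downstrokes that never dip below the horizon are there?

Dyck paths of semilength n (length 2n) are counted by C_n; here n = 11.
C_11 = C(22,11)/12 = 705432/12 = 58786.

58786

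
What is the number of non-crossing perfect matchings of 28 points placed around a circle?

Pairing 28 circle points by 14 non-crossing chords gives C_14 matchings.
C_14 = C(28,14)/15 = 40116600/15 = 2674440.

2674440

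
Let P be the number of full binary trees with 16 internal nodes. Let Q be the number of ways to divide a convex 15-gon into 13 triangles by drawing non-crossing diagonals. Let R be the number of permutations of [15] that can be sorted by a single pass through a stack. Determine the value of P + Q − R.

26405725

Full binary trees with n internal nodes are counted by C_n; here n = 16. So P = C_16 = 35357670.
The number of triangulations of a 15-gon is the Catalan number C_13 (index = sides − 2). So Q = C_13 = 742900.
By Knuth's characterisation, the stack-sortable permutations of length 15 are the 231-avoiders, numbering C_15. So R = C_15 = 9694845.
P + Q − R = 35357670 + 742900 − 9694845 = 26405725.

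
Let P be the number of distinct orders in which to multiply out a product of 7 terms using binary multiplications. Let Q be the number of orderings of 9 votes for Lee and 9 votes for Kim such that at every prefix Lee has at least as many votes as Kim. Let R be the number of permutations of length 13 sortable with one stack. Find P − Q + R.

738170

Ways to associate a product of 7 factors correspond to binary trees on 7 leaves, so the count is C_6. So P = C_6 = 132.
Ballot sequences with n votes each where one side never trails are Dyck words, counted by C_n; here n = 9. So Q = C_9 = 4862.
Stack-sortable permutations are exactly the 231-avoiding ones, counted by C_n; here n = 13. So R = C_13 = 742900.
P − Q + R = 132 − 4862 + 742900 = 738170.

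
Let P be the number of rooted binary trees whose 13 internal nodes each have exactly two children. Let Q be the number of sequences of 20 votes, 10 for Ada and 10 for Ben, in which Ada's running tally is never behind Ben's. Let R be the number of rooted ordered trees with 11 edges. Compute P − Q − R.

Full binary trees with n internal nodes are counted by C_n; here n = 13. So P = C_13 = 742900.
Ballot sequences with n votes each where one side never trails are Dyck words, counted by C_n; here n = 10. So Q = C_10 = 16796.
A rooted plane tree with 11 edges has 12 nodes, and the count is C_11. So R = C_11 = 58786.
P − Q − R = 742900 − 16796 − 58786 = 667318.

667318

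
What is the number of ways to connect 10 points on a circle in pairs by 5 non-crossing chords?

42

Pairing 10 circle points by 5 non-crossing chords gives C_5 matchings.
C_5 = C(10,5)/6 = 252/6 = 42.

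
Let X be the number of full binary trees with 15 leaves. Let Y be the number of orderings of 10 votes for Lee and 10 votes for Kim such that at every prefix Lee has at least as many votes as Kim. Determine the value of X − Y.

2657644

Full binary trees with 15 leaves have 15−1 = 14 internal nodes, so there are C_14 of them. So X = C_14 = 2674440.
Reading a vote for the leader as '(' and for the other as ')' turns such a sequence into a balanced string of 10 pairs, so the count is C_10. So Y = C_10 = 16796.
X − Y = 2674440 − 16796 = 2657644.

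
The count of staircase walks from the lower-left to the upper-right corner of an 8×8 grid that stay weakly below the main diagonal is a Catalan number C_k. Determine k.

Monotone paths in an n×n grid that stay weakly below the diagonal are counted by C_n; here n = 8.

8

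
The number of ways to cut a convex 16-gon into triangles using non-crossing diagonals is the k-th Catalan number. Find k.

Triangulations of a convex m-gon are counted by C_{m−2}; with m = 16 this is C_14.

14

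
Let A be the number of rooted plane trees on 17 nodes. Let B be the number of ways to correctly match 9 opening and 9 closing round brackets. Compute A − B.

A rooted plane tree on 17 nodes has 16 edges, and such trees are counted by C_16. So A = C_16 = 35357670.
A balanced arrangement of 9 bracket pairs is a Dyck word of semilength 9, so the count is C_9. So B = C_9 = 4862.
A − B = 35357670 − 4862 = 35352808.

35352808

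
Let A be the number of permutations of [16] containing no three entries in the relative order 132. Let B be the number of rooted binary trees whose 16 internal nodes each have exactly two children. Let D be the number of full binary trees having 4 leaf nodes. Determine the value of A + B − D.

Permutations of [n] avoiding any single length-3 pattern are counted by C_n; here n = 16. So A = C_16 = 35357670.
The number of full binary trees on 16 internal nodes is the Catalan number C_16. So B = C_16 = 35357670.
Full binary trees with 4 leaves have 4−1 = 3 internal nodes, so there are C_3 of them. So D = C_3 = 5.
A + B − D = 35357670 + 35357670 − 5 = 70715335.

70715335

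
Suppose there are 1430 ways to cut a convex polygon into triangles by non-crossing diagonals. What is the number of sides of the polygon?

10

Triangulations of a convex m-gon are counted by C_{m−2}. Since C_8 = 1430, the index is 8.
So m − 2 = 8, giving m = 10 sides.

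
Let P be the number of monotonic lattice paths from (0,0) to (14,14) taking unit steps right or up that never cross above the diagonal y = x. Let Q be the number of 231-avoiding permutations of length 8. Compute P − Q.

2673010

Monotone paths in an n×n grid that stay weakly below the diagonal are counted by C_n; here n = 14. So P = C_14 = 2674440.
For any fixed pattern of length 3, the pattern-avoiding permutations of [8] number C_8. So Q = C_8 = 1430.
P − Q = 2674440 − 1430 = 2673010.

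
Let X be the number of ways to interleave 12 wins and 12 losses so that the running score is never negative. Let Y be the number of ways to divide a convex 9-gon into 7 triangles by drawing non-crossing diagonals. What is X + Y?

208441

Reading a vote for the leader as '(' and for the other as ')' turns such a sequence into a balanced string of 12 pairs, so the count is C_12. So X = C_12 = 208012.
The number of triangulations of a 9-gon is the Catalan number C_7 (index = sides − 2). So Y = C_7 = 429.
X + Y = 208012 + 429 = 208441.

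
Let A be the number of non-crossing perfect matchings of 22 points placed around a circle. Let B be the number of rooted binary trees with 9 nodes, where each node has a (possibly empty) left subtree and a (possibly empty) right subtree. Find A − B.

53924

Non-crossing perfect matchings of 2n points on a circle are counted by C_n; with 22 points, n = 11. So A = C_11 = 58786.
Rooted binary trees with 9 nodes (each child slot possibly empty) number C_9. So B = C_9 = 4862.
A − B = 58786 − 4862 = 53924.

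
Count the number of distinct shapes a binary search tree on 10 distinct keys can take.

Binary trees (left/right distinguished) on n nodes are counted by C_n; here n = 10.
C_10 = C(20,10)/11 = 184756/11 = 16796.

16796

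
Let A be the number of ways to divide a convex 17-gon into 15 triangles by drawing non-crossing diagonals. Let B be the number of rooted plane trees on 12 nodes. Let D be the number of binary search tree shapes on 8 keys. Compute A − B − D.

9634629

A convex 17-gon is triangulated into 15 triangles, and the number of such triangulations is the Catalan number C_{17−2} = C_15. So A = C_15 = 9694845.
A rooted plane tree on 12 nodes has 11 edges, and such trees are counted by C_11. So B = C_11 = 58786.
Rooted binary trees with 8 nodes (each child slot possibly empty) number C_8. So D = C_8 = 1430.
A − B − D = 9694845 − 58786 − 1430 = 9634629.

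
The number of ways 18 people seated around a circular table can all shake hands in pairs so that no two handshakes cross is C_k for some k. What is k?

9

With 18 = 2·9 people, non-crossing handshake pairings are non-crossing perfect matchings on a circle, counted by C_9.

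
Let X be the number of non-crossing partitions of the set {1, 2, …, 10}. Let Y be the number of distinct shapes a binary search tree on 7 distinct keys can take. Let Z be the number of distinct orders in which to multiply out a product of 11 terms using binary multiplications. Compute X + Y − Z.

429

The non-crossing partitions of [10] form a lattice of size C_10. So X = C_10 = 16796.
Binary trees (left/right distinguished) on n nodes are counted by C_n; here n = 7. So Y = C_7 = 429.
Parenthesizations of m factors correspond to full binary trees with m leaves, counted by C_{m−1}; m = 11 gives C_10. So Z = C_10 = 16796.
X + Y − Z = 16796 + 429 − 16796 = 429.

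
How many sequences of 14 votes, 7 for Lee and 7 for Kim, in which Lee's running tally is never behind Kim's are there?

Ballot sequences with n votes each where one side never trails are Dyck words, counted by C_n; here n = 7.
C_7 = C_6 · 2(2·6+1)/(6+2) = 132 · 26/8 = 429.

429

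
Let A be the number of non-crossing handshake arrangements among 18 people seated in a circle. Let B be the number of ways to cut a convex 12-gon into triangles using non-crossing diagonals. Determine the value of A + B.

With 18 = 2·9 people, non-crossing handshake pairings are non-crossing perfect matchings on a circle, counted by C_9. So A = C_9 = 4862.
The number of triangulations of a 12-gon is the Catalan number C_10 (index = sides − 2). So B = C_10 = 16796.
A + B = 4862 + 16796 = 21658.

21658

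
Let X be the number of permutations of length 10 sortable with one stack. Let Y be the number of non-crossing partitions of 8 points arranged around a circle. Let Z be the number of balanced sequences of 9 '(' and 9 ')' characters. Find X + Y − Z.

13364

By Knuth's characterisation, the stack-sortable permutations of length 10 are the 231-avoiders, numbering C_10. So X = C_10 = 16796.
Non-crossing partitions of an n-element set are counted by C_n; here n = 8. So Y = C_8 = 1430.
With 9 pairs the number of balanced bracket strings is the Catalan number C_9. So Z = C_9 = 4862.
X + Y − Z = 16796 + 1430 − 4862 = 13364.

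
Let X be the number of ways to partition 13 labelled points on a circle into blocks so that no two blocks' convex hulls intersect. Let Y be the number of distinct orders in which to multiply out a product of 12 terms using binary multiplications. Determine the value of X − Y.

The non-crossing partitions of [13] form a lattice of size C_13. So X = C_13 = 742900.
Bracketing 12 factors into binary products is counted by C_{12−1} = C_11. So Y = C_11 = 58786.
X − Y = 742900 − 58786 = 684114.

684114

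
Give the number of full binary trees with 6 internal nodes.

132

The number of full binary trees on 6 internal nodes is the Catalan number C_6.
C_6 = C_5 · 2(2·5+1)/(5+2) = 42 · 22/7 = 132.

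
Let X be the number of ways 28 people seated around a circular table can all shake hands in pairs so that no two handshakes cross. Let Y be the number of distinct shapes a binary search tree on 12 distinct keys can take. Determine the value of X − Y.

Non-crossing handshake pairings of 2n people are counted by C_n; 28 people gives n = 14. So X = C_14 = 2674440.
Binary trees (left/right distinguished) on n nodes are counted by C_n; here n = 12. So Y = C_12 = 208012.
X − Y = 2674440 − 208012 = 2466428.

2466428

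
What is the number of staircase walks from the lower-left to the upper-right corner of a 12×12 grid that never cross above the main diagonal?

Sub-diagonal monotone paths from (0,0) to (12,12) biject with Dyck paths of semilength 12, giving C_12.
C_12 = C(24,12)/13 = 2704156/13 = 208012.

208012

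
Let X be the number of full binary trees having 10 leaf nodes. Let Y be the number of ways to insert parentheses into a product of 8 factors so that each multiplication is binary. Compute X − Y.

Full binary trees with 10 leaves have 10−1 = 9 internal nodes, so there are C_9 of them. So X = C_9 = 4862.
Bracketing 8 factors into binary products is counted by C_{8−1} = C_7. So Y = C_7 = 429.
X − Y = 4862 − 429 = 4433.

4433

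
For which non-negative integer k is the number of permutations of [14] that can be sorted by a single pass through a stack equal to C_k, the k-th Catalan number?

By Knuth's characterisation, the stack-sortable permutations of length 14 are the 231-avoiders, numbering C_14.

14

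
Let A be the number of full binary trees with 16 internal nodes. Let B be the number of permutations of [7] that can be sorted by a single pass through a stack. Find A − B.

Full binary trees with n internal nodes are counted by C_n; here n = 16. So A = C_16 = 35357670.
Stack-sortable permutations are exactly the 231-avoiding ones, counted by C_n; here n = 7. So B = C_7 = 429.
A − B = 35357670 − 429 = 35357241.

35357241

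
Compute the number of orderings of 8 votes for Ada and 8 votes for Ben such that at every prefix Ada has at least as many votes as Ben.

1430

Reading a vote for the leader as '(' and for the other as ')' turns such a sequence into a balanced string of 8 pairs, so the count is C_8.
C_8 = 1430.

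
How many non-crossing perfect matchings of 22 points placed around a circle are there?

58786

Pairing 22 circle points by 11 non-crossing chords gives C_11 matchings.
C_11 = 58786.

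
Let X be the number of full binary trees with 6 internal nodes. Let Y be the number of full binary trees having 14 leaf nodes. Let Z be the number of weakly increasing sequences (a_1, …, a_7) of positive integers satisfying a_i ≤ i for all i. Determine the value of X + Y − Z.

742603

The number of full binary trees on 6 internal nodes is the Catalan number C_6. So X = C_6 = 132.
A full binary tree with L leaves has L−1 internal nodes and is counted by C_{L−1}; L = 14 gives C_13. So Y = C_13 = 742900.
Weakly increasing sequences with a_i ≤ i biject with Dyck paths of semilength 7, so there are C_7. So Z = C_7 = 429.
X + Y − Z = 132 + 742900 − 429 = 742603.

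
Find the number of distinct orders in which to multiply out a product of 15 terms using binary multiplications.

Bracketing 15 factors into binary products is counted by C_{15−1} = C_14.
C_14 = C(28,14)/15 = 40116600/15 = 2674440.

2674440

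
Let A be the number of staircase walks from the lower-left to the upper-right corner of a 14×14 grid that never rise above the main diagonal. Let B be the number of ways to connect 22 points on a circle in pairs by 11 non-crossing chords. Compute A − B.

Monotone paths in an n×n grid that stay weakly below the diagonal are counted by C_n; here n = 14. So A = C_14 = 2674440.
Non-crossing perfect matchings of 2n points on a circle are counted by C_n; with 22 points, n = 11. So B = C_11 = 58786.
A − B = 2674440 − 58786 = 2615654.

2615654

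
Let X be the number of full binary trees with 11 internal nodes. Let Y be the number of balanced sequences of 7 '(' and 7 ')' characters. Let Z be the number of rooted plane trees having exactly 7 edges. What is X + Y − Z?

58786

The number of full binary trees on 11 internal nodes is the Catalan number C_11. So X = C_11 = 58786.
With 7 pairs the number of balanced bracket strings is the Catalan number C_7. So Y = C_7 = 429.
A rooted plane tree with 7 edges has 8 nodes, and the count is C_7. So Z = C_7 = 429.
X + Y − Z = 58786 + 429 − 429 = 58786.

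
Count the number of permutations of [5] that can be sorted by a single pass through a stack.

42

Stack-sortable permutations are exactly the 231-avoiding ones, counted by C_n; here n = 5.
C_5 = 42.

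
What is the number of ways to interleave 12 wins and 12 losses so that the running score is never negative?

208012

Reading a vote for the leader as '(' and for the other as ')' turns such a sequence into a balanced string of 12 pairs, so the count is C_12.
C_12 = C(24,12)/13 = 2704156/13 = 208012.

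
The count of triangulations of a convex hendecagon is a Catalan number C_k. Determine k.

Triangulations of a convex m-gon are counted by C_{m−2}; with m = 11 this is C_9.

9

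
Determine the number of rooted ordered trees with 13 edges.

742900

A rooted plane tree with 13 edges has 14 nodes, and the count is C_13.
C_13 = C_12 · 2(2·12+1)/(12+2) = 208012 · 50/14 = 742900.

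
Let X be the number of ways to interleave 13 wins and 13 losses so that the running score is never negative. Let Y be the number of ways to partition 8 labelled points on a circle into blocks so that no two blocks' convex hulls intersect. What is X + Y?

Ballot sequences with n votes each where one side never trails are Dyck words, counted by C_n; here n = 13. So X = C_13 = 742900.
Non-crossing partitions of an n-element set are counted by C_n; here n = 8. So Y = C_8 = 1430.
X + Y = 742900 + 1430 = 744330.

744330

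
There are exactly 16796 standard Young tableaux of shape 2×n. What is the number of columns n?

Standard Young tableaux of shape 2×n are counted by C_n. Since C_10 = 16796, the index is 10.

10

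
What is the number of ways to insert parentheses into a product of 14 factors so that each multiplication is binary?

742900

Ways to associate a product of 14 factors correspond to binary trees on 14 leaves, so the count is C_13.
C_13 = C_12 · 2(2·12+1)/(12+2) = 208012 · 50/14 = 742900.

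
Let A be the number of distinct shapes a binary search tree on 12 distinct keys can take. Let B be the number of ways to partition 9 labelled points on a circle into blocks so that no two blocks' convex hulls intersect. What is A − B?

203150

Binary trees (left/right distinguished) on n nodes are counted by C_n; here n = 12. So A = C_12 = 208012.
Non-crossing partitions of an n-element set are counted by C_n; here n = 9. So B = C_9 = 4862.
A − B = 208012 − 4862 = 203150.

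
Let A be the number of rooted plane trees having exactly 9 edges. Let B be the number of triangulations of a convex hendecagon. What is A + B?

9724

Rooted ordered trees with n edges are counted by C_n; here n = 9. So A = C_9 = 4862.
Triangulations of a convex m-gon are counted by C_{m−2}; with m = 11 this is C_9. So B = C_9 = 4862.
A + B = 4862 + 4862 = 9724.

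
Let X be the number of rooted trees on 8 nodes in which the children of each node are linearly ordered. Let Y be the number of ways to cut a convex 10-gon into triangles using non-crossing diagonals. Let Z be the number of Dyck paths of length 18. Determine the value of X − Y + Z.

3861

A rooted plane tree on 8 nodes has 7 edges, and such trees are counted by C_7. So X = C_7 = 429.
The number of triangulations of a 10-gon is the Catalan number C_8 (index = sides − 2). So Y = C_8 = 1430.
A Dyck path with 9 up-steps and 9 down-steps has semilength 9, so there are C_9 of them. So Z = C_9 = 4862.
X − Y + Z = 429 − 1430 + 4862 = 3861.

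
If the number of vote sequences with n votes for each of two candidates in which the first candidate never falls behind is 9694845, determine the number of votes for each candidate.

Such ballot sequences with n votes each are counted by C_n; 9694845 = C_15.

15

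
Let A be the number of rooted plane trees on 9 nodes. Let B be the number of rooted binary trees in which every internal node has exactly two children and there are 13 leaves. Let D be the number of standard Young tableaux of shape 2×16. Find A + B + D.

Rooted ordered (plane) trees on m nodes have m−1 edges and are counted by C_{m−1}; m = 9 gives C_8. So A = C_8 = 1430.
A full binary tree with L leaves has L−1 internal nodes and is counted by C_{L−1}; L = 13 gives C_12. So B = C_12 = 208012.
By the hook-length formula (or a Dyck-path bijection), SYT of shape 2×16 number C_16. So D = C_16 = 35357670.
A + B + D = 1430 + 208012 + 35357670 = 35567112.

35567112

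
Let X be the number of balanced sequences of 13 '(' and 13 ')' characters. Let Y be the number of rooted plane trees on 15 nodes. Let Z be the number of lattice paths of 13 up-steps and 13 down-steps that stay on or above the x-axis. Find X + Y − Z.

2674440

A balanced arrangement of 13 bracket pairs is a Dyck word of semilength 13, so the count is C_13. So X = C_13 = 742900.
A rooted plane tree on 15 nodes has 14 edges, and such trees are counted by C_14. So Y = C_14 = 2674440.
A Dyck path with 13 up-steps and 13 down-steps has semilength 13, so there are C_13 of them. So Z = C_13 = 742900.
X + Y − Z = 742900 + 2674440 − 742900 = 2674440.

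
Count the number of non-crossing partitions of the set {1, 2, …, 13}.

742900

Non-crossing partitions of an n-element set are counted by C_n; here n = 13.
C_13 = C(26,13)/14 = 10400600/14 = 742900.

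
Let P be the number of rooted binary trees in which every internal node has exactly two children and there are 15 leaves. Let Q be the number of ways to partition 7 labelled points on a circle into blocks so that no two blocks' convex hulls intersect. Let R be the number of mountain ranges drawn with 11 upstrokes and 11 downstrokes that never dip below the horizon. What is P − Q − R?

2615225

Full binary trees with 15 leaves have 15−1 = 14 internal nodes, so there are C_14 of them. So P = C_14 = 2674440.
Non-crossing partitions of an n-element set are counted by C_n; here n = 7. So Q = C_7 = 429.
A Dyck path with 11 up-steps and 11 down-steps has semilength 11, so there are C_11 of them. So R = C_11 = 58786.
P − Q − R = 2674440 − 429 − 58786 = 2615225.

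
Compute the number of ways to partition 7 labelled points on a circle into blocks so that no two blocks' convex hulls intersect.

429

The non-crossing partitions of [7] form a lattice of size C_7.
C_7 = C(14,7)/8 = 3432/8 = 429.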